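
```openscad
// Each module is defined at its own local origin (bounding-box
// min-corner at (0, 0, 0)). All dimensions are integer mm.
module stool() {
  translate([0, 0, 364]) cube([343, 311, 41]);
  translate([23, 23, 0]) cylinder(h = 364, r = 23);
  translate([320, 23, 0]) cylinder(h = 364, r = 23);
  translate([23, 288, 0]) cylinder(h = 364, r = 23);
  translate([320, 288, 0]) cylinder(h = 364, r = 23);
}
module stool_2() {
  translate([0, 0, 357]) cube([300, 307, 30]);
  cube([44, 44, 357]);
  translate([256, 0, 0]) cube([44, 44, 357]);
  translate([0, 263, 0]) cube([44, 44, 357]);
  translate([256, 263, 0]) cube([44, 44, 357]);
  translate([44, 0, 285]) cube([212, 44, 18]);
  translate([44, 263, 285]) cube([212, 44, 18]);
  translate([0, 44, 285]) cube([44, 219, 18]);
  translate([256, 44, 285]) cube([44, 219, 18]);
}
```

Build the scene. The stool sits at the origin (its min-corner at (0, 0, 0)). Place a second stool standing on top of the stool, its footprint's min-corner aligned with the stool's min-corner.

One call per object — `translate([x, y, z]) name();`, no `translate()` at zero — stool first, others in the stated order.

stool();
translate([0, 0, 405]) stool_2();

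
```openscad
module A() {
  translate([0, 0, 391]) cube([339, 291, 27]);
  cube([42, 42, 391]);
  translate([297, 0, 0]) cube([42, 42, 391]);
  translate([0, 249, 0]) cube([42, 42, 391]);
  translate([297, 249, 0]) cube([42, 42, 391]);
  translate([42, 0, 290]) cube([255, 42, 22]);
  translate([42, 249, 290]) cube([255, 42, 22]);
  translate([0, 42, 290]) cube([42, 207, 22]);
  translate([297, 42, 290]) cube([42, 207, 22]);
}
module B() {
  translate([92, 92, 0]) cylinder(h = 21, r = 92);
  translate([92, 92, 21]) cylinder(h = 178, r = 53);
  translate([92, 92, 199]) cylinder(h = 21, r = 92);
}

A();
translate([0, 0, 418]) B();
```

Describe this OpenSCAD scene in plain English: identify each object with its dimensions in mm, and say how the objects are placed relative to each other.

A is a four-legged stool. The seat is 339×291 mm, 27 mm thick, top at z = 418 mm. It stands on four square legs, each 42×42 mm in cross-section, from z = 0 to the seat underside, each flush with a corner of the seat. Four stretchers, 42 mm wide and 22 mm tall, connect adjacent legs with their undersides at z = 290 mm, each running between the inner faces of the legs it joins and aligned with the legs' outer faces on the other axis.

B is a spool: two coaxial disc flanges of radius 92 mm and thickness 21 mm, joined by a core cylinder of radius 53 mm and height 178 mm. The lower flange rests on z = 0 and the three cylinders share a vertical axis.

The spool is on top of the stool.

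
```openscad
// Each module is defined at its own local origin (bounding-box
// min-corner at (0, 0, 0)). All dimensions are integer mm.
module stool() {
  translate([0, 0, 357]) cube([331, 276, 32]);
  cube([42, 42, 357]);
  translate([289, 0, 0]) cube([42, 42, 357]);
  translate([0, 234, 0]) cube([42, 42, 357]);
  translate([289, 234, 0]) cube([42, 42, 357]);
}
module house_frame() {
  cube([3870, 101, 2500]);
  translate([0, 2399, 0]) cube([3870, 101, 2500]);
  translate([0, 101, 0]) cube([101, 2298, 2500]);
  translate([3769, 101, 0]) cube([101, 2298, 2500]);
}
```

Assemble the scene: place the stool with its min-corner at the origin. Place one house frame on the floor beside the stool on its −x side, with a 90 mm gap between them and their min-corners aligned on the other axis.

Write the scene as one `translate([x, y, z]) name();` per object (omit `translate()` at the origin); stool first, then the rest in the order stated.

stool();
translate([-3960, 0, 0]) house_frame();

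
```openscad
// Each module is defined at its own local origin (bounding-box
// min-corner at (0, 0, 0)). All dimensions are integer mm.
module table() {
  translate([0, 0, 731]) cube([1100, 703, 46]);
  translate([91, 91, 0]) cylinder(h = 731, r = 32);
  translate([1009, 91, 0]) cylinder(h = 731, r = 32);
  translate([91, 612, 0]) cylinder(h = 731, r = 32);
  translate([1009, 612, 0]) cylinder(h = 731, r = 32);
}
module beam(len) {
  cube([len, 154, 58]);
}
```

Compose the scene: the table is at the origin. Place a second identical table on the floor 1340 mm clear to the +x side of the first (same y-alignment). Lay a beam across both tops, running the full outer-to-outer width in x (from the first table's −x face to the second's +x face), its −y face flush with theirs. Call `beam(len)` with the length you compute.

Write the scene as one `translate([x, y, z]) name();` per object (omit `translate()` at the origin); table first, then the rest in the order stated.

table();
translate([2440, 0, 0]) table();
translate([0, 0, 777]) beam(3540);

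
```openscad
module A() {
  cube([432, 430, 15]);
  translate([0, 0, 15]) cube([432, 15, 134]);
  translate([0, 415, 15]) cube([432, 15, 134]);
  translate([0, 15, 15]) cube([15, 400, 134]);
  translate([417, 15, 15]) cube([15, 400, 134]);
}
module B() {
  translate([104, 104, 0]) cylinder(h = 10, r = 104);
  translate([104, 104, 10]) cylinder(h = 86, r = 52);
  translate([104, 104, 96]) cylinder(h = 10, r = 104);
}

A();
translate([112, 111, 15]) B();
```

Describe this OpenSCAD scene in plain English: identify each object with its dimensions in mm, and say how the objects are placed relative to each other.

A is an open-topped rectangular box: outside dimensions 432×430×149 mm, with a uniform wall and base thickness of 15 mm. The base is a full 432×430 slab on the floor; four walls sit on top of the base. The front and back walls (the −y and +y sides) span the full width; the two side walls fit between them.

B is a spool: two coaxial disc flanges of radius 104 mm and thickness 10 mm, joined by a core cylinder of radius 52 mm and height 86 mm. The lower flange rests on z = 0 and the three cylinders share a vertical axis.

The spool sits inside the open box, centred.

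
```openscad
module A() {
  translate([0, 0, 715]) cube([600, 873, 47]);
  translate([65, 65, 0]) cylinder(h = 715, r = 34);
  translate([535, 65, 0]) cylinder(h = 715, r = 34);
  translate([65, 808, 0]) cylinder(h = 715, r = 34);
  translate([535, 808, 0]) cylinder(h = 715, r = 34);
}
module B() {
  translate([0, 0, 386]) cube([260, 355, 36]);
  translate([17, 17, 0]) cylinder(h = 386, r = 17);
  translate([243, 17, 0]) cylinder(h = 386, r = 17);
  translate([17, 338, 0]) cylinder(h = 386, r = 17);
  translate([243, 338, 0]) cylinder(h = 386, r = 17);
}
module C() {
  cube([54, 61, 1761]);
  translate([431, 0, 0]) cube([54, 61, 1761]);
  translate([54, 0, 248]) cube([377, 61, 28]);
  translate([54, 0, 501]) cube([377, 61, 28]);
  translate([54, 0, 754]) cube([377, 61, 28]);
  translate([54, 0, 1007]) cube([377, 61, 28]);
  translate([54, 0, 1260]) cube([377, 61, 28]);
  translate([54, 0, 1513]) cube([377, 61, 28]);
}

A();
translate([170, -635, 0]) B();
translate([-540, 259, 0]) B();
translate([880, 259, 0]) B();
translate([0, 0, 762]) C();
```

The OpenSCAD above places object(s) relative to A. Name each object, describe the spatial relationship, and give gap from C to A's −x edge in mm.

The ladder's min-x is at 0; the table's min-x is 0; gap = 0 mm.

A is a table. B is a stool. C is a ladder. Three stools sit around the table at the −y, −x, +x sides. The ladder is on top of the table. The gap from the ladder to the table's −x edge is 0 mm.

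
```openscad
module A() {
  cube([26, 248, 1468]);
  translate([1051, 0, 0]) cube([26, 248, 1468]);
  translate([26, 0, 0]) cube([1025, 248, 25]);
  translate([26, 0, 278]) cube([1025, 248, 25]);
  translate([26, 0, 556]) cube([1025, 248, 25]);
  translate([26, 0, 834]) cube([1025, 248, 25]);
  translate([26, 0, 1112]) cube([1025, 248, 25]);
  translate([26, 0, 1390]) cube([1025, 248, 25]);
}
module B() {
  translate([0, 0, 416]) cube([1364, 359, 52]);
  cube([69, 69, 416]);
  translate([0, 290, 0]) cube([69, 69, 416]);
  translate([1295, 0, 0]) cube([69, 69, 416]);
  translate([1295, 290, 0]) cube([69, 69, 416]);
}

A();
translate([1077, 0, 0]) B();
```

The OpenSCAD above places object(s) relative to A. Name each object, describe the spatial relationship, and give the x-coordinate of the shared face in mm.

A is a bookshelf. B is a bench. The bench is against the bookshelf's +x side, with their −y faces flush. The x-coordinate of the shared face is 1077 mm.

The bookshelf's +x face and the bench's −x face are both at x = 1077 mm.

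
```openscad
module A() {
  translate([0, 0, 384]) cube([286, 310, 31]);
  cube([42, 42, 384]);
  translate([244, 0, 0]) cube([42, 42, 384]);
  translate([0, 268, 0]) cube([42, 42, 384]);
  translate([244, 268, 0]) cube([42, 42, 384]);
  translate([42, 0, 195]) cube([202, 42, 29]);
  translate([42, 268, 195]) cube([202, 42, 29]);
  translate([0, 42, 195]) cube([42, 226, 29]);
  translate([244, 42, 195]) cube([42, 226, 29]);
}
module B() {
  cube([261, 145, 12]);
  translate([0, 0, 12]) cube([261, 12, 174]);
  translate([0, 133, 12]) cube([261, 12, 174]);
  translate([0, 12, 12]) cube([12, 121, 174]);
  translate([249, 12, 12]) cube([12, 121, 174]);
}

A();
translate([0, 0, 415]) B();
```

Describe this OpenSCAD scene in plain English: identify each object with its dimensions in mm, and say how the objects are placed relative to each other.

A is a simple wooden stool: a rectangular seat 286 mm (x) by 310 mm (y), 31 mm thick, top face at z = 415 mm, on four square legs, each 42×42 mm in cross-section. The legs rest on z = 0, each flush with a corner of the seat. Four stretchers, 42 mm wide and 29 mm tall, connect adjacent legs with their undersides at z = 195 mm, each running between the inner faces of the legs it joins and aligned with the legs' outer faces on the other axis.

B is an open-topped rectangular box: outside dimensions 261×145×186 mm, with a uniform wall and base thickness of 12 mm. The base is a full 261×145 slab on the floor; four walls sit on top of the base. The front and back walls (the −y and +y sides) span the full width; the two side walls fit between them.

The open box is on top of the stool.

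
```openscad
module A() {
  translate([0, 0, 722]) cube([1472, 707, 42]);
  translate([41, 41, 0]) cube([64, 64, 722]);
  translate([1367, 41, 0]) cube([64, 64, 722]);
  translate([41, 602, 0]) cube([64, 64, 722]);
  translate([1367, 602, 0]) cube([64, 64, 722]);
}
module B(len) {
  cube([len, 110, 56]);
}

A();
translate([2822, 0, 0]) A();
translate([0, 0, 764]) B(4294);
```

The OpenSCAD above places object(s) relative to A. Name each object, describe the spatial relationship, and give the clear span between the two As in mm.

Second table starts at x = 2822; first ends at x = 1472; clear span = 2822 − 1472 = 1350 mm.

A is a table. B is a beam. A beam spans the tops of two tables. The clear span between the two tables is 1350 mm.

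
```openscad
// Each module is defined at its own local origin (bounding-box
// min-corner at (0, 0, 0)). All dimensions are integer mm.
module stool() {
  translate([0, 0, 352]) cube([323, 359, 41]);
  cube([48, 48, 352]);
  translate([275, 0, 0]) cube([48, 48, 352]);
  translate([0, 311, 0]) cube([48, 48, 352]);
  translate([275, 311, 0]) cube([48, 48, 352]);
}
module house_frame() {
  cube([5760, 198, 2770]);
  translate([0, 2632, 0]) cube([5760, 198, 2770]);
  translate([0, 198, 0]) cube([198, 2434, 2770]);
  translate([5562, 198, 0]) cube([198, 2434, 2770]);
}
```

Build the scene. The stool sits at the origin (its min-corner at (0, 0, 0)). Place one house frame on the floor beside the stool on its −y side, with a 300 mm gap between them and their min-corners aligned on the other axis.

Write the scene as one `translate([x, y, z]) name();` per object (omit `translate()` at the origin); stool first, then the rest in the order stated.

stool();
translate([0, -3130, 0]) house_frame();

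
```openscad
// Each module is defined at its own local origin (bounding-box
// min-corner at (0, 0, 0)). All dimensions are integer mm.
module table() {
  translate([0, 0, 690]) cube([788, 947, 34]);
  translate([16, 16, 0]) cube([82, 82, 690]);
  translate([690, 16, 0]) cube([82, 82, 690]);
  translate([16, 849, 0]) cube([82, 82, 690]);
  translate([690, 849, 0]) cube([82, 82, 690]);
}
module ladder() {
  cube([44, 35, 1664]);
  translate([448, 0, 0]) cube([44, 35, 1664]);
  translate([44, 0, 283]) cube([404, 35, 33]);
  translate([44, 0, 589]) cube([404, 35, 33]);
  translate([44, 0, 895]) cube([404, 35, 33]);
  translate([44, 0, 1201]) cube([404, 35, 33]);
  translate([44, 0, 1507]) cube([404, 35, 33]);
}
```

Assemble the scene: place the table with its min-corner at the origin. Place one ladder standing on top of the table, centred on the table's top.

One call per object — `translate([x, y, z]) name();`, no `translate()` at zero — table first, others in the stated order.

table();
translate([148, 456, 724]) ladder();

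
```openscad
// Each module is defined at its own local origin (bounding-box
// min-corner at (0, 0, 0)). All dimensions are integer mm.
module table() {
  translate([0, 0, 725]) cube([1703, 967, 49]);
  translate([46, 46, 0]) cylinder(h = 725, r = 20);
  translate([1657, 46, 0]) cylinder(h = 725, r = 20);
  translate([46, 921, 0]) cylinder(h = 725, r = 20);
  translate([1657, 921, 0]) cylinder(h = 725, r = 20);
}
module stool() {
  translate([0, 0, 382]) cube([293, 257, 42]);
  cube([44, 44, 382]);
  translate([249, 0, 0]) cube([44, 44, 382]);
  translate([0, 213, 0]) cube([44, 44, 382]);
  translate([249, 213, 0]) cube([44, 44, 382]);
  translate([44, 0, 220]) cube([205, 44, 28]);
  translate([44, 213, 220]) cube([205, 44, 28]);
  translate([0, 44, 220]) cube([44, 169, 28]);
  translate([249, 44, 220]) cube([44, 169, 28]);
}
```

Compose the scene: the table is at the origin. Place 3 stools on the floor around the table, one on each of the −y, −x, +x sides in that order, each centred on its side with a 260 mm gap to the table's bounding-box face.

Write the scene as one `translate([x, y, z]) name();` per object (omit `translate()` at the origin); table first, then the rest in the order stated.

table();
translate([705, -517, 0]) stool();
translate([-553, 355, 0]) stool();
translate([1963, 355, 0]) stool();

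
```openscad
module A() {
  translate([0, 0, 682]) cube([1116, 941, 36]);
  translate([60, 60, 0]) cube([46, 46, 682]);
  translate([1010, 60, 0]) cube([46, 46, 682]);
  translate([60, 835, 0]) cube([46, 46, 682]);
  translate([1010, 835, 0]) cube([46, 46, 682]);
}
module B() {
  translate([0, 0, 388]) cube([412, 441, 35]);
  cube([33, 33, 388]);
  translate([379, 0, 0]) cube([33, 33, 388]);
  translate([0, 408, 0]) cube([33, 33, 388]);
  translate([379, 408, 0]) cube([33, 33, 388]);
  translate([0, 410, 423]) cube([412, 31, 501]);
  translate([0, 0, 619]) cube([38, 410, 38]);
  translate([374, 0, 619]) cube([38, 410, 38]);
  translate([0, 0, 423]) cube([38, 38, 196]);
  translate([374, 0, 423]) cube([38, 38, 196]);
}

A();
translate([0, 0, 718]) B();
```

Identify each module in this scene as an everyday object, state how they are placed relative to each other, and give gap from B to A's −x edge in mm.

The chair's min-x is at 0; the table's min-x is 0; gap = 0 mm.

A is a table. B is a chair. The chair is on top of the table. The gap from the chair to the table's −x edge is 0 mm.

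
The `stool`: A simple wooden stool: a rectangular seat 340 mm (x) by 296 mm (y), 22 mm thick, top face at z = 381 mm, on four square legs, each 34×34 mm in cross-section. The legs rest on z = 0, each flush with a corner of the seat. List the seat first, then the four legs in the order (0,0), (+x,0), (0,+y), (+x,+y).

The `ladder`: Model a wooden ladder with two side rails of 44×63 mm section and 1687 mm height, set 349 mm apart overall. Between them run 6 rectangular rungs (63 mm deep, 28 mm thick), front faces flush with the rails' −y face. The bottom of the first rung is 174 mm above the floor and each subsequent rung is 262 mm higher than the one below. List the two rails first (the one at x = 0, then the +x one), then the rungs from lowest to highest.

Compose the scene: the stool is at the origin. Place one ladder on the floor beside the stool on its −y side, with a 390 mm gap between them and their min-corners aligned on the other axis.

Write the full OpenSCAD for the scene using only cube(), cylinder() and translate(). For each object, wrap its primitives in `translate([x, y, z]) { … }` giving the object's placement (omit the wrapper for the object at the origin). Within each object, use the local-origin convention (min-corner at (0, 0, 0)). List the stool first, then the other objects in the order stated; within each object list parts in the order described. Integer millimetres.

translate([0, 0, 359]) cube([340, 296, 22]);
cube([34, 34, 359]);
translate([306, 0, 0]) cube([34, 34, 359]);
translate([0, 262, 0]) cube([34, 34, 359]);
translate([306, 262, 0]) cube([34, 34, 359]);
translate([0, -453, 0]) {
  cube([44, 63, 1687]);
  translate([305, 0, 0]) cube([44, 63, 1687]);
  translate([44, 0, 174]) cube([261, 63, 28]);
  translate([44, 0, 436]) cube([261, 63, 28]);
  translate([44, 0, 698]) cube([261, 63, 28]);
  translate([44, 0, 960]) cube([261, 63, 28]);
  translate([44, 0, 1222]) cube([261, 63, 28]);
  translate([44, 0, 1484]) cube([261, 63, 28]);
}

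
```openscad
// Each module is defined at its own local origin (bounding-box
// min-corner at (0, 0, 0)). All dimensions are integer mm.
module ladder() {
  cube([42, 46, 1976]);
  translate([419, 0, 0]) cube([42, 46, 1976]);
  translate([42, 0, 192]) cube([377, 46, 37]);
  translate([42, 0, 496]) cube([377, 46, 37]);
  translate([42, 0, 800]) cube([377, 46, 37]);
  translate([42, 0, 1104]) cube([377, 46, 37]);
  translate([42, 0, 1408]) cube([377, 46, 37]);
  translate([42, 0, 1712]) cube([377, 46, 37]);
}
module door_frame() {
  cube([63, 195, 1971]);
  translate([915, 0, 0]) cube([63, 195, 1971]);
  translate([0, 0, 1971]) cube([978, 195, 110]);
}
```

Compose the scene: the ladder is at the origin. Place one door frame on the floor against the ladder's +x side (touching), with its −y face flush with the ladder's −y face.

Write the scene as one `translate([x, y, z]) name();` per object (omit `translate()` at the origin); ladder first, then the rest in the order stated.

ladder();
translate([461, 0, 0]) door_frame();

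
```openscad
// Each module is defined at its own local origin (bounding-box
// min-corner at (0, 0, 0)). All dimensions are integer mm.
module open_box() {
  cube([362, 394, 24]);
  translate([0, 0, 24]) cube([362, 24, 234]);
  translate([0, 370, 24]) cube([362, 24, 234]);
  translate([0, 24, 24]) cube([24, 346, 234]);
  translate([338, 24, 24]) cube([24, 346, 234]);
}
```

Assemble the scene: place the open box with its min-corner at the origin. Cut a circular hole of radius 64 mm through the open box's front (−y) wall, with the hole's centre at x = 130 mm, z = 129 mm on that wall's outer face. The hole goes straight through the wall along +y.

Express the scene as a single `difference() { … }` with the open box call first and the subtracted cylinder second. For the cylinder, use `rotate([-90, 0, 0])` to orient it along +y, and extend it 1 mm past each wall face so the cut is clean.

difference() {
  open_box();
  translate([130, -1, 129]) rotate([-90, 0, 0]) cylinder(h = 26, r = 64);
}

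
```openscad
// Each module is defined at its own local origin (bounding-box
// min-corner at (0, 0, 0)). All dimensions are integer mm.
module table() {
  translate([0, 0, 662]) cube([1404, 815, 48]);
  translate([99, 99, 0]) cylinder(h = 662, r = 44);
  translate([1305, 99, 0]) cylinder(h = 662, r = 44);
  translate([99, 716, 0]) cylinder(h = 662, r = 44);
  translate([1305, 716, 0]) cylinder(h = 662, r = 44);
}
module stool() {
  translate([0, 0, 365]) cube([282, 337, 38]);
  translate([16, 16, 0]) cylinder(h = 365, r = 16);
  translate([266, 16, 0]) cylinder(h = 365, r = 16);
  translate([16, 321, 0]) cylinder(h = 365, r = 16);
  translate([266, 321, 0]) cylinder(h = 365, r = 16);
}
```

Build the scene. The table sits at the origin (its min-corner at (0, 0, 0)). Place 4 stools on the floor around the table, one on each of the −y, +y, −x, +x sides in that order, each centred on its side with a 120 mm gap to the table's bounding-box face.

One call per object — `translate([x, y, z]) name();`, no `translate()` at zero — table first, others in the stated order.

table();
translate([561, -457, 0]) stool();
translate([561, 935, 0]) stool();
translate([-402, 239, 0]) stool();
translate([1524, 239, 0]) stool();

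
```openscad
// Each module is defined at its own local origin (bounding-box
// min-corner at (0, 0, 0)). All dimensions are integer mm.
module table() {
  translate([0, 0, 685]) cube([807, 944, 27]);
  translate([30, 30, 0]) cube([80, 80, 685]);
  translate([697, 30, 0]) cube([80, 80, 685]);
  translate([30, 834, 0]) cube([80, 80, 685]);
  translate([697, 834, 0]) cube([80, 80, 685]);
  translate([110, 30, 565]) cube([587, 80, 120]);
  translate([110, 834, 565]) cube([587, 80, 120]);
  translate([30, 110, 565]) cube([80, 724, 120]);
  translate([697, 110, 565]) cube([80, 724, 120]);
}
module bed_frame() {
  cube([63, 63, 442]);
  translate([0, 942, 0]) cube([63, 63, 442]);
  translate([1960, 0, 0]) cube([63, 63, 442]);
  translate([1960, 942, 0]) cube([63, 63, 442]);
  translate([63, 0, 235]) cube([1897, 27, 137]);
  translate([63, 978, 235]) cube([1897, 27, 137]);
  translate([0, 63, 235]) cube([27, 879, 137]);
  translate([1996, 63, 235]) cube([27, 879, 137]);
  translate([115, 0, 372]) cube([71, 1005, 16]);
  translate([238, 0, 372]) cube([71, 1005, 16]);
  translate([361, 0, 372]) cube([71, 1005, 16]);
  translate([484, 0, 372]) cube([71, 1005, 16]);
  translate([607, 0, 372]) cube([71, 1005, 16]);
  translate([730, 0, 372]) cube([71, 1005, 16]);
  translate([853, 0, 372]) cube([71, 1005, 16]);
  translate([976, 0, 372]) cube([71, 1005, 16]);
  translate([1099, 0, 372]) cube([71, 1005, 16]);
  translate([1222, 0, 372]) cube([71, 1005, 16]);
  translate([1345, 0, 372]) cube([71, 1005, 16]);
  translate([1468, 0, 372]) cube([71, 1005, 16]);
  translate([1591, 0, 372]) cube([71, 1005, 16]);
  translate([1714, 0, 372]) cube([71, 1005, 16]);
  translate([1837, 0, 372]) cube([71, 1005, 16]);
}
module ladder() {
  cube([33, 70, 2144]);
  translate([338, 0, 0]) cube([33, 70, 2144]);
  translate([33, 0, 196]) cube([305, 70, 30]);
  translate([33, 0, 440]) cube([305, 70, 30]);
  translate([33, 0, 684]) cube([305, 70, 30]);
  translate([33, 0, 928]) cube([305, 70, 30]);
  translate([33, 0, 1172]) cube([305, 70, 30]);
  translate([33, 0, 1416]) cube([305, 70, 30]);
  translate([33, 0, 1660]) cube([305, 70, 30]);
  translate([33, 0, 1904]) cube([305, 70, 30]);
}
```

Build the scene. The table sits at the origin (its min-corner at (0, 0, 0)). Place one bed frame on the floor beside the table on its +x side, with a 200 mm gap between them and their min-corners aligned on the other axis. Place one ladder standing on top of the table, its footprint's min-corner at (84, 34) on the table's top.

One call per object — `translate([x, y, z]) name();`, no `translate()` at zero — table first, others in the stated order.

table();
translate([1007, 0, 0]) bed_frame();
translate([84, 34, 712]) ladder();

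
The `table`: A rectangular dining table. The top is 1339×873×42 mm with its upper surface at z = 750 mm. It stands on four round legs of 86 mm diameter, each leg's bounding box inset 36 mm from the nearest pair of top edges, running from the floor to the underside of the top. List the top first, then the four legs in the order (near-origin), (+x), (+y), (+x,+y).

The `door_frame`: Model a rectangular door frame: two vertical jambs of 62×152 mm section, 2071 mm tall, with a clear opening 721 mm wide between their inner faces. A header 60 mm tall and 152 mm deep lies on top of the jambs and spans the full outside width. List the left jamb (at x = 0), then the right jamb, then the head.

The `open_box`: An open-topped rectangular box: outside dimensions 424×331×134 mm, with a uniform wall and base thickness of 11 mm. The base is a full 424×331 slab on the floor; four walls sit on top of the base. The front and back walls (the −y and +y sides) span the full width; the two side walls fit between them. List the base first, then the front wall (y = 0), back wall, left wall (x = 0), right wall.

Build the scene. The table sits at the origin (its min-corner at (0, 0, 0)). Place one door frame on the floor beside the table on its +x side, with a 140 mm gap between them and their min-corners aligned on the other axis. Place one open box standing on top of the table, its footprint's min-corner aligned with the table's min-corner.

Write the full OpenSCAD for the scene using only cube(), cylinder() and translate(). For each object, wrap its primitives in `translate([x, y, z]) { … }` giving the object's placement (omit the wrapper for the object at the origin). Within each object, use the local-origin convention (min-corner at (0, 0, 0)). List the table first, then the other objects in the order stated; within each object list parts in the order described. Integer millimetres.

translate([0, 0, 708]) cube([1339, 873, 42]);
translate([79, 79, 0]) cylinder(h = 708, r = 43);
translate([1260, 79, 0]) cylinder(h = 708, r = 43);
translate([79, 794, 0]) cylinder(h = 708, r = 43);
translate([1260, 794, 0]) cylinder(h = 708, r = 43);
translate([1479, 0, 0]) {
  cube([62, 152, 2071]);
  translate([783, 0, 0]) cube([62, 152, 2071]);
  translate([0, 0, 2071]) cube([845, 152, 60]);
}
translate([0, 0, 750]) {
  cube([424, 331, 11]);
  translate([0, 0, 11]) cube([424, 11, 123]);
  translate([0, 320, 11]) cube([424, 11, 123]);
  translate([0, 11, 11]) cube([11, 309, 123]);
  translate([413, 11, 11]) cube([11, 309, 123]);
}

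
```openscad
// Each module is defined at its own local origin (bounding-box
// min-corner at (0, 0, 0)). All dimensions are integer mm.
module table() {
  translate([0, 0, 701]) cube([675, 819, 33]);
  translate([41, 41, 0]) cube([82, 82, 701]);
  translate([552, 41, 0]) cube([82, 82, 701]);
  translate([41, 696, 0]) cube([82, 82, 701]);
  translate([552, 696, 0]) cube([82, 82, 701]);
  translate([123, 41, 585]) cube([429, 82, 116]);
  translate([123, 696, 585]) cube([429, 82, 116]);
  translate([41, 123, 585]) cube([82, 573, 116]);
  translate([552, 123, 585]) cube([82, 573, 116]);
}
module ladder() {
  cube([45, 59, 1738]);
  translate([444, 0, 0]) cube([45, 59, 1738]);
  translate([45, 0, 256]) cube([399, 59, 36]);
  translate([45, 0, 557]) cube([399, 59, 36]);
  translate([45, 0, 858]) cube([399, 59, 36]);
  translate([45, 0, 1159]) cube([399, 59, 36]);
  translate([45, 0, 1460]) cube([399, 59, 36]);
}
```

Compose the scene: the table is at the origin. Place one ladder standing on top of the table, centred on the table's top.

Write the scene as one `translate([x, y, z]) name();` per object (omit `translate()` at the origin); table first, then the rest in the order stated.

table();
translate([93, 380, 734]) ladder();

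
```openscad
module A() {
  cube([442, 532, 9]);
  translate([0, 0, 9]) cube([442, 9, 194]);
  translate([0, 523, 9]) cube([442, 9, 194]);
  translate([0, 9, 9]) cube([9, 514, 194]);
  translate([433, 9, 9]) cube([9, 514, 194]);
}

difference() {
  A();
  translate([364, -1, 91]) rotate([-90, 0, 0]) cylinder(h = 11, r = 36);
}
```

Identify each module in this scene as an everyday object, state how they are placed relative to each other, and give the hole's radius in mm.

The subtracted cylinder has r = 36 mm.

A is an open box. The open box has a circular hole through its front wall. The hole's radius is 36 mm.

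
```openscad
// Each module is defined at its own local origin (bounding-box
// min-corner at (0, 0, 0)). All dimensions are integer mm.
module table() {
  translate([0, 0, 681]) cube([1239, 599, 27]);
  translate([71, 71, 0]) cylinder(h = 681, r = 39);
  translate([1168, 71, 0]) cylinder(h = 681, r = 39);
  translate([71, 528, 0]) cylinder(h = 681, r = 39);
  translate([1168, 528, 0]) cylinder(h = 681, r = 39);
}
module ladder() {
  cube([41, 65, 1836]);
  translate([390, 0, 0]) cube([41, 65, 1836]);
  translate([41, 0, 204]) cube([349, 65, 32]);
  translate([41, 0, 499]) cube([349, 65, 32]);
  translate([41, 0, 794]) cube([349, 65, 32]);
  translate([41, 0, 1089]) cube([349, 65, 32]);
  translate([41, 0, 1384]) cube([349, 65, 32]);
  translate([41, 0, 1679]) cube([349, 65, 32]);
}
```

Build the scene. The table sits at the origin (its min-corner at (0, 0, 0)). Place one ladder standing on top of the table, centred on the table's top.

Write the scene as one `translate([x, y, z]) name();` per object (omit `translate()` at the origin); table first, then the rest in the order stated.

table();
translate([404, 267, 708]) ladder();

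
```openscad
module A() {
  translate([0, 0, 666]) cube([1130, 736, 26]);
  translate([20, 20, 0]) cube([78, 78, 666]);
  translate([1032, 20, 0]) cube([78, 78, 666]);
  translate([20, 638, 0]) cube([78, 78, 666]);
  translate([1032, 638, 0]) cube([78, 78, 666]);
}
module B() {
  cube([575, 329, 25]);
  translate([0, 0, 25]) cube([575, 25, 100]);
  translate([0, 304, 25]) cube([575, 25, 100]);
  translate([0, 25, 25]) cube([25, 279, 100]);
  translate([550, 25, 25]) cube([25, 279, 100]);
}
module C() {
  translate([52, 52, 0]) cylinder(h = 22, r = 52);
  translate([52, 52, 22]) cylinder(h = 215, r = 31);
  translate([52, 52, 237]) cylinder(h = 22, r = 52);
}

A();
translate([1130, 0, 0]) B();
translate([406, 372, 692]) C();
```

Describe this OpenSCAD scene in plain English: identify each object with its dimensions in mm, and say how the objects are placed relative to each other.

A is a rectangular dining table. The top is 1130×736×26 mm with its upper surface at z = 692 mm. It stands on four 78×78 mm square legs, each inset 20 mm from the nearest pair of top edges, running from the floor to the underside of the top.

B is an open storage box with external size 575×329×125 mm and wall thickness 25 mm (the base is also 25 mm thick). The base covers the whole footprint; the four walls stand on the base, with the y-facing walls full-width and the x-facing walls fitting between their inner faces.

C is a spool: two coaxial disc flanges of radius 52 mm and thickness 22 mm, joined by a core cylinder of radius 31 mm and height 215 mm. The lower flange rests on z = 0 and the three cylinders share a vertical axis.

The open box is against the table's +x side, with their −y faces flush. The spool is on top of the table.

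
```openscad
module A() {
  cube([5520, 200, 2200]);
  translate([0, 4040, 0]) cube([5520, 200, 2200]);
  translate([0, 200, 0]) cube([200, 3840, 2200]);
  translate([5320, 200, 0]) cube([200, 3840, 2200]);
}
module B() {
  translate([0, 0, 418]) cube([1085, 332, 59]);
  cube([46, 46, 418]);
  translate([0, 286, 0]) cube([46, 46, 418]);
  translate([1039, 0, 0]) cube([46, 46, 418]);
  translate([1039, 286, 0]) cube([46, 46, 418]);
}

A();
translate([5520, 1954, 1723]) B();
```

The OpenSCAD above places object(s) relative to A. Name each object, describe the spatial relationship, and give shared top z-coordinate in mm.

Both tops at z = 2200 mm.

A is a house frame. B is a bench. The bench is beside the house frame with their tops flush at z = 2200. The shared top z-coordinate is 2200 mm.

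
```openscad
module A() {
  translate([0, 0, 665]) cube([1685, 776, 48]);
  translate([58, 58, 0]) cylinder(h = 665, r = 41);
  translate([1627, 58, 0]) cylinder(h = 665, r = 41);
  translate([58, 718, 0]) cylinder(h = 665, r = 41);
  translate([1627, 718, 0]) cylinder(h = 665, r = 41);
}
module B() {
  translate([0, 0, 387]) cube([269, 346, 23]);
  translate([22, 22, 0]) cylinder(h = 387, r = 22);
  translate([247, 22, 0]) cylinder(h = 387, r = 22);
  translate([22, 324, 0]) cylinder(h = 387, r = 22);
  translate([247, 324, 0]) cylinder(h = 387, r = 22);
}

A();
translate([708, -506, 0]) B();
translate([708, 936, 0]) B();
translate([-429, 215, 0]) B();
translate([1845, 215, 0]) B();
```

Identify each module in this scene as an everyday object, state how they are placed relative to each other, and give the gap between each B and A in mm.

Each stool's nearest face is 160 mm from the table's bounding box.

A is a table. B is a stool. Four stools sit around the table at the −y, +y, −x, +x sides. The gap between each stool and the table is 160 mm.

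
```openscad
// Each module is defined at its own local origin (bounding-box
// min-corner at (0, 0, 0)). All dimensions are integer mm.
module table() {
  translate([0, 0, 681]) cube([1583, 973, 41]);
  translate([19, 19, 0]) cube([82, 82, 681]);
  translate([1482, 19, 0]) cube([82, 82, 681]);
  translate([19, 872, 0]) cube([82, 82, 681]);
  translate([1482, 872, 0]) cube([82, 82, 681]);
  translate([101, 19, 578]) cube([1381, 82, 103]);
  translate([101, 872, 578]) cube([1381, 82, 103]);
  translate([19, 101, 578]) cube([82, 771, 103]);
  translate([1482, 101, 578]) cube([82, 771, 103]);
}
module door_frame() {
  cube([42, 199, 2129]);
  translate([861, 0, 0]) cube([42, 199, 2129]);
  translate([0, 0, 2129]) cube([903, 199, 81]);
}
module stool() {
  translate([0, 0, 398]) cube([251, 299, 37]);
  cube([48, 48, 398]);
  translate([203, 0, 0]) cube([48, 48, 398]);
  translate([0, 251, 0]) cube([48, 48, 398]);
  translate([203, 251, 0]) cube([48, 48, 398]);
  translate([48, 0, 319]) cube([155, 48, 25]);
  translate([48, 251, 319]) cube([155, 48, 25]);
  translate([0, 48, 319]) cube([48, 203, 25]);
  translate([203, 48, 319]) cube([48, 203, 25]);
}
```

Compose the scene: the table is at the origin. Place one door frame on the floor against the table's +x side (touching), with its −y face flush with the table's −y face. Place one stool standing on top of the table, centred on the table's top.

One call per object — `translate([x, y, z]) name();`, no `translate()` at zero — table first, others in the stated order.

table();
translate([1583, 0, 0]) door_frame();
translate([666, 337, 722]) stool();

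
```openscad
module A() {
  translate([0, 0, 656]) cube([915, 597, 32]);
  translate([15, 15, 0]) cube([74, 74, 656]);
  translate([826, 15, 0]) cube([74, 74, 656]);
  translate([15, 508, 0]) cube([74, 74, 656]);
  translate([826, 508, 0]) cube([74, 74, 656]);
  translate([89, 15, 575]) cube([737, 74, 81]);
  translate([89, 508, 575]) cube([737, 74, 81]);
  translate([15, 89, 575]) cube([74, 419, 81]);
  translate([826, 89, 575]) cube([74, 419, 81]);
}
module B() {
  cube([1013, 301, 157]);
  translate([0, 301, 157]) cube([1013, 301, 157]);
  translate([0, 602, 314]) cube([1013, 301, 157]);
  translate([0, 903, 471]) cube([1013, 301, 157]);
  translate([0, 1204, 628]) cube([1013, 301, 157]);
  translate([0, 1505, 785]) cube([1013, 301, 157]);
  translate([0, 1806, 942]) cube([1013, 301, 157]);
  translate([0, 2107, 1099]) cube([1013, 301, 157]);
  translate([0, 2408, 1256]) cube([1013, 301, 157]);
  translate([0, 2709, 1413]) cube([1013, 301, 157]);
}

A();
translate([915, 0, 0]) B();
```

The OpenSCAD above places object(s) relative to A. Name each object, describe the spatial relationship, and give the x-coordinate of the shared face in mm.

The table's +x face and the staircase's −x face are both at x = 915 mm.

A is a table. B is a staircase. The staircase is against the table's +x side, with their −y faces flush. The x-coordinate of the shared face is 915 mm.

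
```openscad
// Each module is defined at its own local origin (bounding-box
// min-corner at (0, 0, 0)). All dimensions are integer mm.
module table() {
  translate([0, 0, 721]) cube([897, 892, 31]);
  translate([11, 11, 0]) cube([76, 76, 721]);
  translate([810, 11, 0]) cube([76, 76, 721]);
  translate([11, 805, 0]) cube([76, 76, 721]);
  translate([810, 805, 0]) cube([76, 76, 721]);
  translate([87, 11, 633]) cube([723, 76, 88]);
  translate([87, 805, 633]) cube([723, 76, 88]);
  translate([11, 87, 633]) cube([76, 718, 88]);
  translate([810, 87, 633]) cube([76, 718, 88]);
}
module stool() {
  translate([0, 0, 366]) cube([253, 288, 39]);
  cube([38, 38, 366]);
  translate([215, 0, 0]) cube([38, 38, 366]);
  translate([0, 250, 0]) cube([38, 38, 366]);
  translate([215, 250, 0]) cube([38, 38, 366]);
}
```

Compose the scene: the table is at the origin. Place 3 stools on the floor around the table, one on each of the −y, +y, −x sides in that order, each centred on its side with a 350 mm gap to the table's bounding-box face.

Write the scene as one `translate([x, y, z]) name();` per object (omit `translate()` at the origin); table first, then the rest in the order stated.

table();
translate([322, -638, 0]) stool();
translate([322, 1242, 0]) stool();
translate([-603, 302, 0]) stool();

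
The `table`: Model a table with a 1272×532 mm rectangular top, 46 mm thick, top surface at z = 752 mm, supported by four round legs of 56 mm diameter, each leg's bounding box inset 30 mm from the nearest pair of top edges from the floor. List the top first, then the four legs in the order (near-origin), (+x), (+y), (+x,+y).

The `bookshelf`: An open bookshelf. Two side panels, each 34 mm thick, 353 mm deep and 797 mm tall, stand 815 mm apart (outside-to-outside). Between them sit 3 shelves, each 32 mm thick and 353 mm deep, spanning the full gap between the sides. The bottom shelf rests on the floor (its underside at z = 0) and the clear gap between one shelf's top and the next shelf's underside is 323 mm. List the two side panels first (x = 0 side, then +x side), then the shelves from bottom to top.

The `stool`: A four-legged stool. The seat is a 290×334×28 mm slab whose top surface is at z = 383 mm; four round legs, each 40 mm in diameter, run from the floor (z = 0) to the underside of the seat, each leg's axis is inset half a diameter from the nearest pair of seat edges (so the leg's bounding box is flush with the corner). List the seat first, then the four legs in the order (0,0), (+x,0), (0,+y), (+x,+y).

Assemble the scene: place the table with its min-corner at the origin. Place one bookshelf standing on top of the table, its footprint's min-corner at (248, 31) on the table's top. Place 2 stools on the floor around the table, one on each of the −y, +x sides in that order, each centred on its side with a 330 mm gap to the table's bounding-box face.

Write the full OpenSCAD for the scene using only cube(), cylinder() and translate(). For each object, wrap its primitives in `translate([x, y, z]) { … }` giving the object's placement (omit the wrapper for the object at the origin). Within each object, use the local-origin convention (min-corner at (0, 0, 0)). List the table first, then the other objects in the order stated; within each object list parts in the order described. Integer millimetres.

translate([0, 0, 706]) cube([1272, 532, 46]);
translate([58, 58, 0]) cylinder(h = 706, r = 28);
translate([1214, 58, 0]) cylinder(h = 706, r = 28);
translate([58, 474, 0]) cylinder(h = 706, r = 28);
translate([1214, 474, 0]) cylinder(h = 706, r = 28);
translate([248, 31, 752]) {
  cube([34, 353, 797]);
  translate([781, 0, 0]) cube([34, 353, 797]);
  translate([34, 0, 0]) cube([747, 353, 32]);
  translate([34, 0, 355]) cube([747, 353, 32]);
  translate([34, 0, 710]) cube([747, 353, 32]);
}
translate([491, -664, 0]) {
  translate([0, 0, 355]) cube([290, 334, 28]);
  translate([20, 20, 0]) cylinder(h = 355, r = 20);
  translate([270, 20, 0]) cylinder(h = 355, r = 20);
  translate([20, 314, 0]) cylinder(h = 355, r = 20);
  translate([270, 314, 0]) cylinder(h = 355, r = 20);
}
translate([1602, 99, 0]) {
  translate([0, 0, 355]) cube([290, 334, 28]);
  translate([20, 20, 0]) cylinder(h = 355, r = 20);
  translate([270, 20, 0]) cylinder(h = 355, r = 20);
  translate([20, 314, 0]) cylinder(h = 355, r = 20);
  translate([270, 314, 0]) cylinder(h = 355, r = 20);
}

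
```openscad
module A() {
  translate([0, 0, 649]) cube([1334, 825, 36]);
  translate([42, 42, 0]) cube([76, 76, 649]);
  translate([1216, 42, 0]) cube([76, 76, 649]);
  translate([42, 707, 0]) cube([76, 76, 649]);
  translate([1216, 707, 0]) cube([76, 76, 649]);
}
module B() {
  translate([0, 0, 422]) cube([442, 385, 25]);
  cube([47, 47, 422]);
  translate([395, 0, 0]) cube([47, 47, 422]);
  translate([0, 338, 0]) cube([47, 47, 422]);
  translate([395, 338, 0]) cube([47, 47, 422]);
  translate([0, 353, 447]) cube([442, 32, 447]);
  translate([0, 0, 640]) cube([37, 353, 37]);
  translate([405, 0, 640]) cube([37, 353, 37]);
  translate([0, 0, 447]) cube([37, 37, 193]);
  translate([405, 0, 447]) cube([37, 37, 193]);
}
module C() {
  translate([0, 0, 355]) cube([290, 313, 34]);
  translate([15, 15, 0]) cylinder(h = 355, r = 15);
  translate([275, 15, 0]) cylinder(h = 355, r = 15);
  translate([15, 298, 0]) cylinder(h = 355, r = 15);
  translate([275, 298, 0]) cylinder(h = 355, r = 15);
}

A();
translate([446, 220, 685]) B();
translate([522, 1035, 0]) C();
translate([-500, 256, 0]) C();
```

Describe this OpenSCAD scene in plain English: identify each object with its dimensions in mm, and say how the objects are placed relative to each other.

A is a table: top 1334 mm (x) × 825 mm (y), 36 mm thick, upper face at z = 685 mm, on four 76×76 mm square legs, each inset 42 mm from the nearest pair of top edges, running from z = 0 to the bottom of the top.

B is a chair: 442×385 mm seat, 25 mm thick, top at z = 447 mm, on four 47 mm square corner legs flush with the seat edges. A 32 mm thick backrest slab spans the full seat width, extending 447 mm above the seat top, its back face flush with the seat's +y edge. Two armrests of 37×37 mm section run along each side from the seat's front edge to the front of the backrest, top faces 230 mm above the seat top and outer faces flush with the seat's x-edges; a 37×37 mm post under the front of each armrest stands on the seat at the front corner.

C is a four-legged stool. The seat is a 290×313×34 mm slab whose top surface is at z = 389 mm; four round legs, each 30 mm in diameter, run from the floor (z = 0) to the underside of the seat, each leg's axis is inset half a diameter from the nearest pair of seat edges (so the leg's bounding box is flush with the corner).

The chair is on top of the table, centred. Two stools sit around the table at the +y, −x sides.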